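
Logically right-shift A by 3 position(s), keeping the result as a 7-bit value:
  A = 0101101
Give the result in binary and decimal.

Logical shift right by 3: drop the bottom 3 bit(s), prepend 3 zero(s) on the left.
  0101101  ->  keep [0101], discard [101], prepend 000
= 0000101

Answer: 0000101 (5)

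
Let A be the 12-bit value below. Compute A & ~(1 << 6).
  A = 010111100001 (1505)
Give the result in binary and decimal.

Mask = ~(1 << 6) = 111110111111
Bit 6 of A is 1, so AND-ing with the mask clears it to 0.
  010111100001
& 111110111111
--------------
  010110100001

Answer: 010110100001 (1441)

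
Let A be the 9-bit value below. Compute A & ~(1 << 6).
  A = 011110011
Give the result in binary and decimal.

Mask = ~(1 << 6) = 110111111
Bit 6 of A is 1, so AND-ing with the mask clears it to 0.
  011110011
& 110111111
-----------
  010110011

Answer: 010110011 (179)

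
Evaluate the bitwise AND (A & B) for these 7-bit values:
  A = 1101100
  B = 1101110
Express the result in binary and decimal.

Apply & to each column (1 only where both bits are 1):
  1101100
& 1101110
---------
  1101100

Answer: 1101100 (108)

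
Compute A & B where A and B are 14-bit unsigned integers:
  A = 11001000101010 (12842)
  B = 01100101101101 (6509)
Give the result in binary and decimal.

Apply & to each column (1 only where both bits are 1):
  11001000101010
& 01100101101101
----------------
  01000000101000

Answer: 01000000101000 (4136)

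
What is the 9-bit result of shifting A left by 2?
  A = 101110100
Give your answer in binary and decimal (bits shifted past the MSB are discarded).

Shift left by 2: drop the top 2 bit(s), append 2 zero(s) on the right.
  101110100  ->  discard [10], keep [1110100], append 00
= 111010000

Answer: 111010000 (464)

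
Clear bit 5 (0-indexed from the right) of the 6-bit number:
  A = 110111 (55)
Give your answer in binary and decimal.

Mask = ~(1 << 5) = 011111
Bit 5 of A is 1, so AND-ing with the mask clears it to 0.
  110111
& 011111
--------
  010111

Answer: 010111 (23)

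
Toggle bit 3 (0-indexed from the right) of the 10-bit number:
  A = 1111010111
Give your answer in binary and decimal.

Mask = 1 << 3 = 0000001000
Bit 3 of A is 0; XOR with the mask flips it to 1.
  1111010111
^ 0000001000
------------
  1111011111

Answer: 1111011111 (991)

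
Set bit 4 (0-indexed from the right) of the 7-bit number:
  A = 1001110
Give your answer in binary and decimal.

Mask = 1 << 4 = 0010000
Bit 4 of A is 0, so OR-ing with the mask flips it to 1.
  1001110
| 0010000
---------
  1011110

Answer: 1011110 (94)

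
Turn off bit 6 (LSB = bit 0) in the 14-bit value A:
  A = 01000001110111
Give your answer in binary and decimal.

Mask = ~(1 << 6) = 11111110111111
Bit 6 of A is 1, so AND-ing with the mask clears it to 0.
  01000001110111
& 11111110111111
----------------
  01000000110111

Answer: 01000000110111 (4151)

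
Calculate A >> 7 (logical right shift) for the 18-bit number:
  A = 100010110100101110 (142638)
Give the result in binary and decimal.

Logical shift right by 7: drop the bottom 7 bit(s), prepend 7 zero(s) on the left.
  100010110100101110  ->  keep [10001011010], discard [0101110], prepend 0000000
= 000000010001011010

Answer: 000000010001011010 (1114)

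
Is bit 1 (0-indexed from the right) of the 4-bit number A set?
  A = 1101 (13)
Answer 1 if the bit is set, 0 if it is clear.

Bit 1 is the 2nd from the right.
  1101
    ^
That bit is 0.

Answer: 0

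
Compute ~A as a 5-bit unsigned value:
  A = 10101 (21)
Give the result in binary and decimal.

Flip each bit (0->1, 1->0):
  10101
  01010

Answer: 01010 (10)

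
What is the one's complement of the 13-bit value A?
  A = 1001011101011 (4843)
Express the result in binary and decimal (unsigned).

Flip each bit (0->1, 1->0):
  1001011101011
  0110100010100

Answer: 0110100010100 (3348)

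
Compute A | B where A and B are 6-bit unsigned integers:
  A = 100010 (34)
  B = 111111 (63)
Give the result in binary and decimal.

Apply | to each column (1 where either bit is 1):
  100010
| 111111
--------
  111111

Answer: 111111 (63)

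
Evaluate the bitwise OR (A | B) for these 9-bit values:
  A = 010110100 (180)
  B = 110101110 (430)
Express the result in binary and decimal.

Apply | to each column (1 where either bit is 1):
  010110100
| 110101110
-----------
  110111110

Answer: 110111110 (446)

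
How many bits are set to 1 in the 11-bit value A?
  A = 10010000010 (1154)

10010000010
1-bits at positions (from bit 0 = LSB): 1, 7, 10
Count = 3

Answer: 3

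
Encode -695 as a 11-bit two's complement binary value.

1. Binary of +695:  01010110111
2. Invert bits:     10101001000
3. Add 1:           10101001001

Answer: 10101001001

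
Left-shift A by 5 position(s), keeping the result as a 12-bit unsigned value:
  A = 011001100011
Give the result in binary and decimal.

Shift left by 5: drop the top 5 bit(s), append 5 zero(s) on the right.
  011001100011  ->  discard [01100], keep [1100011], append 00000
= 110001100000

Answer: 110001100000 (3168)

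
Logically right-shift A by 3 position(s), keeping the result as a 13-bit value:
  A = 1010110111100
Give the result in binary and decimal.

Logical shift right by 3: drop the bottom 3 bit(s), prepend 3 zero(s) on the left.
  1010110111100  ->  keep [1010110111], discard [100], prepend 000
= 0001010110111

Answer: 0001010110111 (695)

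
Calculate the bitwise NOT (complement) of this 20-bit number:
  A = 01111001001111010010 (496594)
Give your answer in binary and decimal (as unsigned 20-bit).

Flip each bit (0->1, 1->0):
  01111001001111010010
  10000110110000101101

Answer: 10000110110000101101 (551981)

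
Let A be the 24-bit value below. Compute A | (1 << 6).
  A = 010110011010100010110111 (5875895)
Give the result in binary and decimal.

Mask = 1 << 6 = 000000000000000001000000
Bit 6 of A is 0, so OR-ing with the mask flips it to 1.
  010110011010100010110111
| 000000000000000001000000
--------------------------
  010110011010100011110111

Answer: 010110011010100011110111 (5875959)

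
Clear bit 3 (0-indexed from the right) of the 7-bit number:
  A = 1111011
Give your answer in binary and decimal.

Mask = ~(1 << 3) = 1110111
Bit 3 of A is 1, so AND-ing with the mask clears it to 0.
  1111011
& 1110111
---------
  1110011

Answer: 1110011 (115)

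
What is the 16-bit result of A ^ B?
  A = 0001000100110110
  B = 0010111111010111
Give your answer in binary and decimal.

Apply ^ to each column (1 where bits differ):
  0001000100110110
^ 0010111111010111
------------------
  0011111011100001

Answer: 0011111011100001 (16097)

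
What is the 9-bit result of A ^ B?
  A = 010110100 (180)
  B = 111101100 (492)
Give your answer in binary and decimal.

Apply ^ to each column (1 where bits differ):
  010110100
^ 111101100
-----------
  101011000

Answer: 101011000 (344)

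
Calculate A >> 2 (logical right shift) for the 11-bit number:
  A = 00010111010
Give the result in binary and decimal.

Logical shift right by 2: drop the bottom 2 bit(s), prepend 2 zero(s) on the left.
  00010111010  ->  keep [000101110], discard [10], prepend 00
= 00000101110

Answer: 00000101110 (46)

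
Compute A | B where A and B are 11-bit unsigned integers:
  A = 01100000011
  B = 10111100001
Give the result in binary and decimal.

Apply | to each column (1 where either bit is 1):
  01100000011
| 10111100001
-------------
  11111100011

Answer: 11111100011 (2019)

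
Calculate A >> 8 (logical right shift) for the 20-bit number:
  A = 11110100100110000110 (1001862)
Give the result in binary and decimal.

Logical shift right by 8: drop the bottom 8 bit(s), prepend 8 zero(s) on the left.
  11110100100110000110  ->  keep [111101001001], discard [10000110], prepend 00000000
= 00000000111101001001

Answer: 00000000111101001001 (3913)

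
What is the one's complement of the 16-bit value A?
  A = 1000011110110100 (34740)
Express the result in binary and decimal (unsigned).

Flip each bit (0->1, 1->0):
  1000011110110100
  0111100001001011

Answer: 0111100001001011 (30795)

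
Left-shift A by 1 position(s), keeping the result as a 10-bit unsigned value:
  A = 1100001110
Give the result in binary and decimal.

Shift left by 1: drop the top 1 bit(s), append 1 zero(s) on the right.
  1100001110  ->  discard [1], keep [100001110], append 0
= 1000011100

Answer: 1000011100 (540)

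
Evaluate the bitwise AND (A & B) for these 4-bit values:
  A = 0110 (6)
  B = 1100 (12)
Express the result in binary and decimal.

Apply & to each column (1 only where both bits are 1):
  0110
& 1100
------
  0100

Answer: 0100 (4)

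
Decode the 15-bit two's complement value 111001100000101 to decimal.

MSB is 1, so the value is negative. Find the magnitude:
1. Invert bits:  000110011111010
2. Add 1:        000110011111011  = 3323
3. Apply sign:   -3323

Answer: -3323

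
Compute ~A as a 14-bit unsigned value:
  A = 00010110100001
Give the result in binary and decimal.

Flip each bit (0->1, 1->0):
  00010110100001
  11101001011110

Answer: 11101001011110 (14942)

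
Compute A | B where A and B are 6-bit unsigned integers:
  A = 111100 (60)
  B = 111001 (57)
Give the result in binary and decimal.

Apply | to each column (1 where either bit is 1):
  111100
| 111001
--------
  111101

Answer: 111101 (61)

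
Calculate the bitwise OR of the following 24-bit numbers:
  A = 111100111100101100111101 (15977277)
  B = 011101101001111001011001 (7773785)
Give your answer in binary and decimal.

Apply | to each column (1 where either bit is 1):
  111100111100101100111101
| 011101101001111001011001
--------------------------
  111101111101111101111101

Answer: 111101111101111101111101 (16244605)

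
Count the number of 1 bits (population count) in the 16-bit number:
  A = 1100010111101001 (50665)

1100010111101001
1-bits at positions (from bit 0 = LSB): 0, 3, 5, 6, 7, 8, 10, 14, 15
Count = 9

Answer: 9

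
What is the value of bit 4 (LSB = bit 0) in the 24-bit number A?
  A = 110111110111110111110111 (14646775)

Bit 4 is the 5th from the right.
  110111110111110111110111
                     ^
That bit is 1.

Answer: 1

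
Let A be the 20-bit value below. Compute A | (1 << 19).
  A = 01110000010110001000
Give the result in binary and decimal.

Mask = 1 << 19 = 10000000000000000000
Bit 19 of A is 0, so OR-ing with the mask flips it to 1.
  01110000010110001000
| 10000000000000000000
----------------------
  11110000010110001000

Answer: 11110000010110001000 (984456)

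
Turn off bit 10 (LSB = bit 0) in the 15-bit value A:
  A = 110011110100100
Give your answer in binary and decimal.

Mask = ~(1 << 10) = 111101111111111
Bit 10 of A is 1, so AND-ing with the mask clears it to 0.
  110011110100100
& 111101111111111
-----------------
  110001110100100

Answer: 110001110100100 (25508)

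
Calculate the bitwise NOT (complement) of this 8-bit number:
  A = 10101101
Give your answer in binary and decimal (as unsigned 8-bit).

Flip each bit (0->1, 1->0):
  10101101
  01010010

Answer: 01010010 (82)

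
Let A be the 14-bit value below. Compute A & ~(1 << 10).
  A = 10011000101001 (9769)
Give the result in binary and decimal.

Mask = ~(1 << 10) = 11101111111111
Bit 10 of A is 1, so AND-ing with the mask clears it to 0.
  10011000101001
& 11101111111111
----------------
  10001000101001

Answer: 10001000101001 (8745)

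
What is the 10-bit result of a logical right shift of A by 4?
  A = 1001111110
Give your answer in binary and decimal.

Logical shift right by 4: drop the bottom 4 bit(s), prepend 4 zero(s) on the left.
  1001111110  ->  keep [100111], discard [1110], prepend 0000
= 0000100111

Answer: 0000100111 (39)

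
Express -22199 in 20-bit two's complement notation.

1. Binary of +22199:  00000101011010110111
2. Invert bits:     11111010100101001000
3. Add 1:           11111010100101001001

Answer: 11111010100101001001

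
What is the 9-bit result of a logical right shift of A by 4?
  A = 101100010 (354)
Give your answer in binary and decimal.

Logical shift right by 4: drop the bottom 4 bit(s), prepend 4 zero(s) on the left.
  101100010  ->  keep [10110], discard [0010], prepend 0000
= 000010110

Answer: 000010110 (22)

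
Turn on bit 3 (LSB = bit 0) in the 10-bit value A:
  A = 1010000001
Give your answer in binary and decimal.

Mask = 1 << 3 = 0000001000
Bit 3 of A is 0, so OR-ing with the mask flips it to 1.
  1010000001
| 0000001000
------------
  1010001001

Answer: 1010001001 (649)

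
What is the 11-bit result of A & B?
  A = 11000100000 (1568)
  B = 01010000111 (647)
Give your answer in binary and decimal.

Apply & to each column (1 only where both bits are 1):
  11000100000
& 01010000111
-------------
  01000000000

Answer: 01000000000 (512)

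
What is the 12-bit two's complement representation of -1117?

1. Binary of +1117:  010001011101
2. Invert bits:     101110100010
3. Add 1:           101110100011

Answer: 101110100011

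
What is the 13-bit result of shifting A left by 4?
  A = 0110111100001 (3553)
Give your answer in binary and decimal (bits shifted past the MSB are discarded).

Shift left by 4: drop the top 4 bit(s), append 4 zero(s) on the right.
  0110111100001  ->  discard [0110], keep [111100001], append 0000
= 1111000010000

Answer: 1111000010000 (7696)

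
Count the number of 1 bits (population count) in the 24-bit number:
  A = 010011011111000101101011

010011011111000101101011
1-bits at positions (from bit 0 = LSB): 0, 1, 3, 5, 6, 8, 12, 13, 14, 15, 16, 18, 19, 22
Count = 14

Answer: 14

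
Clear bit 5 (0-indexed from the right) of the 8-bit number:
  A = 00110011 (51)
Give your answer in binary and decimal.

Mask = ~(1 << 5) = 11011111
Bit 5 of A is 1, so AND-ing with the mask clears it to 0.
  00110011
& 11011111
----------
  00010011

Answer: 00010011 (19)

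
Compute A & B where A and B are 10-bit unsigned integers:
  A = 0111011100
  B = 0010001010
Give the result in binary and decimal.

Apply & to each column (1 only where both bits are 1):
  0111011100
& 0010001010
------------
  0010001000

Answer: 0010001000 (136)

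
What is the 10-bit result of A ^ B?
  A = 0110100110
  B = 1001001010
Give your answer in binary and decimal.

Apply ^ to each column (1 where bits differ):
  0110100110
^ 1001001010
------------
  1111101100

Answer: 1111101100 (1004)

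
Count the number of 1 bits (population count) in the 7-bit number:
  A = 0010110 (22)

0010110
1-bits at positions (from bit 0 = LSB): 1, 2, 4
Count = 3

Answer: 3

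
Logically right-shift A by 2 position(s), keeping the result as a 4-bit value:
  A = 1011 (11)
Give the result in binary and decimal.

Logical shift right by 2: drop the bottom 2 bit(s), prepend 2 zero(s) on the left.
  1011  ->  keep [10], discard [11], prepend 00
= 0010

Answer: 0010 (2)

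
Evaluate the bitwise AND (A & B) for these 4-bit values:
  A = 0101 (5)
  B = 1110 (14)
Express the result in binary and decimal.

Apply & to each column (1 only where both bits are 1):
  0101
& 1110
------
  0100

Answer: 0100 (4)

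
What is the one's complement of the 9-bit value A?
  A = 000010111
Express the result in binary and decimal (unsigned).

Flip each bit (0->1, 1->0):
  000010111
  111101000

Answer: 111101000 (488)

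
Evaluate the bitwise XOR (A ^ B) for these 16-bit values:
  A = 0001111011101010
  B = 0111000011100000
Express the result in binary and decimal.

Apply ^ to each column (1 where bits differ):
  0001111011101010
^ 0111000011100000
------------------
  0110111000001010

Answer: 0110111000001010 (28170)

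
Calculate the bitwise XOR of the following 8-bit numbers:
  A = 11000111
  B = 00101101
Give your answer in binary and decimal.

Apply ^ to each column (1 where bits differ):
  11000111
^ 00101101
----------
  11101010

Answer: 11101010 (234)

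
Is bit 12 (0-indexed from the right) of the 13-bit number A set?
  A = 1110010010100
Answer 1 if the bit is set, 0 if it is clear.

Bit 12 is the 13th from the right.
  1110010010100
  ^
That bit is 1.

Answer: 1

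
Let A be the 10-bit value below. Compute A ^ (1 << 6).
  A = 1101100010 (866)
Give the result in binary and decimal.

Mask = 1 << 6 = 0001000000
Bit 6 of A is 1; XOR with the mask flips it to 0.
  1101100010
^ 0001000000
------------
  1100100010

Answer: 1100100010 (802)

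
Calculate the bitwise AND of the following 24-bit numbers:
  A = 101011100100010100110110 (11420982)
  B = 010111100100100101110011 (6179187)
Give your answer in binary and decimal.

Apply & to each column (1 only where both bits are 1):
  101011100100010100110110
& 010111100100100101110011
--------------------------
  000011100100000100110010

Answer: 000011100100000100110010 (934194)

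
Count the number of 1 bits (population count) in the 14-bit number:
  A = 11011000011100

11011000011100
1-bits at positions (from bit 0 = LSB): 2, 3, 4, 9, 10, 12, 13
Count = 7

Answer: 7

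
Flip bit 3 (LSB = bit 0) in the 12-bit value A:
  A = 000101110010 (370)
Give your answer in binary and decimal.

Mask = 1 << 3 = 000000001000
Bit 3 of A is 0; XOR with the mask flips it to 1.
  000101110010
^ 000000001000
--------------
  000101111010

Answer: 000101111010 (378)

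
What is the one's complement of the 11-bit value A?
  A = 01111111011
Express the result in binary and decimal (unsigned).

Flip each bit (0->1, 1->0):
  01111111011
  10000000100

Answer: 10000000100 (1028)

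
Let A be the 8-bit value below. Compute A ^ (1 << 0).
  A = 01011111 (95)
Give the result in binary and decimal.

Mask = 1 << 0 = 00000001
Bit 0 of A is 1; XOR with the mask flips it to 0.
  01011111
^ 00000001
----------
  01011110

Answer: 01011110 (94)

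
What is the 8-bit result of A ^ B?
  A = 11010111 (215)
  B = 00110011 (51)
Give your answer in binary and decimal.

Apply ^ to each column (1 where bits differ):
  11010111
^ 00110011
----------
  11100100

Answer: 11100100 (228)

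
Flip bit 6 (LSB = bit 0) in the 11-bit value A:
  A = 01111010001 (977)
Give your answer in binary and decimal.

Mask = 1 << 6 = 00001000000
Bit 6 of A is 1; XOR with the mask flips it to 0.
  01111010001
^ 00001000000
-------------
  01110010001

Answer: 01110010001 (913)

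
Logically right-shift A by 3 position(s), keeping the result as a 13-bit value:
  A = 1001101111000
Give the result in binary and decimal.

Logical shift right by 3: drop the bottom 3 bit(s), prepend 3 zero(s) on the left.
  1001101111000  ->  keep [1001101111], discard [000], prepend 000
= 0001001101111

Answer: 0001001101111 (623)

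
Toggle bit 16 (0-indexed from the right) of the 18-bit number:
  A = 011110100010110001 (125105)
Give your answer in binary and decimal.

Mask = 1 << 16 = 010000000000000000
Bit 16 of A is 1; XOR with the mask flips it to 0.
  011110100010110001
^ 010000000000000000
--------------------
  001110100010110001

Answer: 001110100010110001 (59569)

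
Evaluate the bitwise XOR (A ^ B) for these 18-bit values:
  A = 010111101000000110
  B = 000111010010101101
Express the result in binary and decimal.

Apply ^ to each column (1 where bits differ):
  010111101000000110
^ 000111010010101101
--------------------
  010000111010101011

Answer: 010000111010101011 (69291)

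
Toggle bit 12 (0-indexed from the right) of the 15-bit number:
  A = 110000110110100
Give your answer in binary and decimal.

Mask = 1 << 12 = 001000000000000
Bit 12 of A is 0; XOR with the mask flips it to 1.
  110000110110100
^ 001000000000000
-----------------
  111000110110100

Answer: 111000110110100 (29108)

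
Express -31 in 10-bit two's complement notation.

1. Binary of +31:  0000011111
2. Invert bits:     1111100000
3. Add 1:           1111100001

Answer: 1111100001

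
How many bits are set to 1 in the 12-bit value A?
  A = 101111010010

101111010010
1-bits at positions (from bit 0 = LSB): 1, 4, 6, 7, 8, 9, 11
Count = 7

Answer: 7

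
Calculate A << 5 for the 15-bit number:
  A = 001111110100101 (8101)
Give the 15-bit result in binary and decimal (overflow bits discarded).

Shift left by 5: drop the top 5 bit(s), append 5 zero(s) on the right.
  001111110100101  ->  discard [00111], keep [1110100101], append 00000
= 111010010100000

Answer: 111010010100000 (29856)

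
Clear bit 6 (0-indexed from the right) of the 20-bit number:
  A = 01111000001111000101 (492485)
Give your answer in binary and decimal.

Mask = ~(1 << 6) = 11111111111110111111
Bit 6 of A is 1, so AND-ing with the mask clears it to 0.
  01111000001111000101
& 11111111111110111111
----------------------
  01111000001110000101

Answer: 01111000001110000101 (492421)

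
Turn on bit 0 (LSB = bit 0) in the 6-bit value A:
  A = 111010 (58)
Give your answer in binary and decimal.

Mask = 1 << 0 = 000001
Bit 0 of A is 0, so OR-ing with the mask flips it to 1.
  111010
| 000001
--------
  111011

Answer: 111011 (59)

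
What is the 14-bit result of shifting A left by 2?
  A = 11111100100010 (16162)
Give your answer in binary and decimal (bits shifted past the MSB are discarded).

Shift left by 2: drop the top 2 bit(s), append 2 zero(s) on the right.
  11111100100010  ->  discard [11], keep [111100100010], append 00
= 11110010001000

Answer: 11110010001000 (15496)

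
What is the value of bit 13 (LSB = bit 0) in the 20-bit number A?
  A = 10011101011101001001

Bit 13 is the 14th from the right.
  10011101011101001001
        ^
That bit is 0.

Answer: 0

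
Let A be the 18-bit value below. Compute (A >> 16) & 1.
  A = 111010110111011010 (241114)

Bit 16 is the 17th from the right.
  111010110111011010
   ^
That bit is 1.

Answer: 1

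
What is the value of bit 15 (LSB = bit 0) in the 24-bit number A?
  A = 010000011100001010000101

Bit 15 is the 16th from the right.
  010000011100001010000101
          ^
That bit is 1.

Answer: 1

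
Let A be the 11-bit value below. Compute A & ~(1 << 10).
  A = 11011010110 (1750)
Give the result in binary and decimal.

Mask = ~(1 << 10) = 01111111111
Bit 10 of A is 1, so AND-ing with the mask clears it to 0.
  11011010110
& 01111111111
-------------
  01011010110

Answer: 01011010110 (726)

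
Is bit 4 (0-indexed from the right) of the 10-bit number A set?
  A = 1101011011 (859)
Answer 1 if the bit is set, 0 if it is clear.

Bit 4 is the 5th from the right.
  1101011011
       ^
That bit is 1.

Answer: 1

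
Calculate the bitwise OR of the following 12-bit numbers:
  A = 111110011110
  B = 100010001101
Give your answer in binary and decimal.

Apply | to each column (1 where either bit is 1):
  111110011110
| 100010001101
--------------
  111110011111

Answer: 111110011111 (3999)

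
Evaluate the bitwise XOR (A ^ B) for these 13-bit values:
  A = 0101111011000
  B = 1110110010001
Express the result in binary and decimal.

Apply ^ to each column (1 where bits differ):
  0101111011000
^ 1110110010001
---------------
  1011001001001

Answer: 1011001001001 (5705)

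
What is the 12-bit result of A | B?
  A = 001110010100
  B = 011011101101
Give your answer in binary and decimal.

Apply | to each column (1 where either bit is 1):
  001110010100
| 011011101101
--------------
  011111111101

Answer: 011111111101 (2045)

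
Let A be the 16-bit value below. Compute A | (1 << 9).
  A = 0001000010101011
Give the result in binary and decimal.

Mask = 1 << 9 = 0000001000000000
Bit 9 of A is 0, so OR-ing with the mask flips it to 1.
  0001000010101011
| 0000001000000000
------------------
  0001001010101011

Answer: 0001001010101011 (4779)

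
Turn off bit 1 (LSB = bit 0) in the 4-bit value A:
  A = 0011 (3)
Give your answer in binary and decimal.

Mask = ~(1 << 1) = 1101
Bit 1 of A is 1, so AND-ing with the mask clears it to 0.
  0011
& 1101
------
  0001

Answer: 0001 (1)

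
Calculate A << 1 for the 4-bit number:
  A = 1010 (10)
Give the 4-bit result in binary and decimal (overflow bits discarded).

Shift left by 1: drop the top 1 bit(s), append 1 zero(s) on the right.
  1010  ->  discard [1], keep [010], append 0
= 0100

Answer: 0100 (4)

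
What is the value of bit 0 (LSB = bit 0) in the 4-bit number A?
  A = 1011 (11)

Bit 0 is the 1st from the right.
  1011
     ^
That bit is 1.

Answer: 1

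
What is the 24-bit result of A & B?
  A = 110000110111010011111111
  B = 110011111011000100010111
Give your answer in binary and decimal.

Apply & to each column (1 only where both bits are 1):
  110000110111010011111111
& 110011111011000100010111
--------------------------
  110000110011000000010111

Answer: 110000110011000000010111 (12791831)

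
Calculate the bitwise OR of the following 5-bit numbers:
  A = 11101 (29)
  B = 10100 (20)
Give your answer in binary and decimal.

Apply | to each column (1 where either bit is 1):
  11101
| 10100
-------
  11101

Answer: 11101 (29)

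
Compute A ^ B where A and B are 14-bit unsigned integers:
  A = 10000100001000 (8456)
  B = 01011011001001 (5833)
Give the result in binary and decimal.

Apply ^ to each column (1 where bits differ):
  10000100001000
^ 01011011001001
----------------
  11011111000001

Answer: 11011111000001 (14273)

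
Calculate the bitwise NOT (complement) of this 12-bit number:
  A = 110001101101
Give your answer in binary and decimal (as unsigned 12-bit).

Flip each bit (0->1, 1->0):
  110001101101
  001110010010

Answer: 001110010010 (914)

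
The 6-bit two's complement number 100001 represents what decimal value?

MSB is 1, so the value is negative. Find the magnitude:
1. Invert bits:  011110
2. Add 1:        011111  = 31
3. Apply sign:   -31

Answer: -31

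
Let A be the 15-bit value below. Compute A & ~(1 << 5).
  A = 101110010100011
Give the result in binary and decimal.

Mask = ~(1 << 5) = 111111111011111
Bit 5 of A is 1, so AND-ing with the mask clears it to 0.
  101110010100011
& 111111111011111
-----------------
  101110010000011

Answer: 101110010000011 (23683)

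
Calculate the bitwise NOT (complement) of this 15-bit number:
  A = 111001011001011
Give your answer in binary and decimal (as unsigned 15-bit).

Flip each bit (0->1, 1->0):
  111001011001011
  000110100110100

Answer: 000110100110100 (3380)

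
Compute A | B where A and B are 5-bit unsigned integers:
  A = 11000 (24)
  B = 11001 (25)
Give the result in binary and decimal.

Apply | to each column (1 where either bit is 1):
  11000
| 11001
-------
  11001

Answer: 11001 (25)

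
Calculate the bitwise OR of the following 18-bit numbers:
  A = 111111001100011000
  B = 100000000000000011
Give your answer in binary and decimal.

Apply | to each column (1 where either bit is 1):
  111111001100011000
| 100000000000000011
--------------------
  111111001100011011

Answer: 111111001100011011 (258843)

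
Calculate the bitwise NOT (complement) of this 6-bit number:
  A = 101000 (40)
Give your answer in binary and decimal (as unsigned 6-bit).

Flip each bit (0->1, 1->0):
  101000
  010111

Answer: 010111 (23)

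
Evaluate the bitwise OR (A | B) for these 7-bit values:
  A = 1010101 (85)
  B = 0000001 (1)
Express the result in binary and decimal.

Apply | to each column (1 where either bit is 1):
  1010101
| 0000001
---------
  1010101

Answer: 1010101 (85)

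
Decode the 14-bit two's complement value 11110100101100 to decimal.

MSB is 1, so the value is negative. Find the magnitude:
1. Invert bits:  00001011010011
2. Add 1:        00001011010100  = 724
3. Apply sign:   -724

Answer: -724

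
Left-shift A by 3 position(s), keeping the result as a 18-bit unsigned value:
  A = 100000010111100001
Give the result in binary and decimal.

Shift left by 3: drop the top 3 bit(s), append 3 zero(s) on the right.
  100000010111100001  ->  discard [100], keep [000010111100001], append 000
= 000010111100001000

Answer: 000010111100001000 (12040)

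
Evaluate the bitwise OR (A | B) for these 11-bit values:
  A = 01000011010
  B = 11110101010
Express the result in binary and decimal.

Apply | to each column (1 where either bit is 1):
  01000011010
| 11110101010
-------------
  11110111010

Answer: 11110111010 (1978)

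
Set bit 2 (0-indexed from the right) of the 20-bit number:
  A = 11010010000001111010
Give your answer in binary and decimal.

Mask = 1 << 2 = 00000000000000000100
Bit 2 of A is 0, so OR-ing with the mask flips it to 1.
  11010010000001111010
| 00000000000000000100
----------------------
  11010010000001111110

Answer: 11010010000001111110 (860286)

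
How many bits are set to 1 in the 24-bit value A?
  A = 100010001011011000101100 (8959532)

100010001011011000101100
1-bits at positions (from bit 0 = LSB): 2, 3, 5, 9, 10, 12, 13, 15, 19, 23
Count = 10

Answer: 10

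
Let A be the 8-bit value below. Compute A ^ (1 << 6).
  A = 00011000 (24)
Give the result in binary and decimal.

Mask = 1 << 6 = 01000000
Bit 6 of A is 0; XOR with the mask flips it to 1.
  00011000
^ 01000000
----------
  01011000

Answer: 01011000 (88)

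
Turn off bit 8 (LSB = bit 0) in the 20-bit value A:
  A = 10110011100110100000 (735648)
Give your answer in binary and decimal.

Mask = ~(1 << 8) = 11111111111011111111
Bit 8 of A is 1, so AND-ing with the mask clears it to 0.
  10110011100110100000
& 11111111111011111111
----------------------
  10110011100010100000

Answer: 10110011100010100000 (735392)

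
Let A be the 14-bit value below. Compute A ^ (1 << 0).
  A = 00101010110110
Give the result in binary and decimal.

Mask = 1 << 0 = 00000000000001
Bit 0 of A is 0; XOR with the mask flips it to 1.
  00101010110110
^ 00000000000001
----------------
  00101010110111

Answer: 00101010110111 (2743)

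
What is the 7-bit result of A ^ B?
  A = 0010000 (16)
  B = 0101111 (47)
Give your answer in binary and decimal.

Apply ^ to each column (1 where bits differ):
  0010000
^ 0101111
---------
  0111111

Answer: 0111111 (63)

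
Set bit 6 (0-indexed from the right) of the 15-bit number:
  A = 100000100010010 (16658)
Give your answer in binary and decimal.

Mask = 1 << 6 = 000000001000000
Bit 6 of A is 0, so OR-ing with the mask flips it to 1.
  100000100010010
| 000000001000000
-----------------
  100000101010010

Answer: 100000101010010 (16722)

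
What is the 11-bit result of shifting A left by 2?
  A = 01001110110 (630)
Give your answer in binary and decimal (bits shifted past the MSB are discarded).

Shift left by 2: drop the top 2 bit(s), append 2 zero(s) on the right.
  01001110110  ->  discard [01], keep [001110110], append 00
= 00111011000

Answer: 00111011000 (472)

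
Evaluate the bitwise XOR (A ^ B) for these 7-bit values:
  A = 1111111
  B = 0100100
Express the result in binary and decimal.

Apply ^ to each column (1 where bits differ):
  1111111
^ 0100100
---------
  1011011

Answer: 1011011 (91)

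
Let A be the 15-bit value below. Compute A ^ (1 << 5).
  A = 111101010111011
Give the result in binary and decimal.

Mask = 1 << 5 = 000000000100000
Bit 5 of A is 1; XOR with the mask flips it to 0.
  111101010111011
^ 000000000100000
-----------------
  111101010011011

Answer: 111101010011011 (31387)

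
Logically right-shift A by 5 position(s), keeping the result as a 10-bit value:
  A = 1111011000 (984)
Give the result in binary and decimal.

Logical shift right by 5: drop the bottom 5 bit(s), prepend 5 zero(s) on the left.
  1111011000  ->  keep [11110], discard [11000], prepend 00000
= 0000011110

Answer: 0000011110 (30)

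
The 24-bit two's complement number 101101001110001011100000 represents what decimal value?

MSB is 1, so the value is negative. Find the magnitude:
1. Invert bits:  010010110001110100011111
2. Add 1:        010010110001110100100000  = 4922656
3. Apply sign:   -4922656

Answer: -4922656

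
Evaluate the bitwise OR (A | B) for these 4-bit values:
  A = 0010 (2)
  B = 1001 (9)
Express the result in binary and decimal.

Apply | to each column (1 where either bit is 1):
  0010
| 1001
------
  1011

Answer: 1011 (11)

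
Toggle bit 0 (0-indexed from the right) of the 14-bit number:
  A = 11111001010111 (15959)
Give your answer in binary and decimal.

Mask = 1 << 0 = 00000000000001
Bit 0 of A is 1; XOR with the mask flips it to 0.
  11111001010111
^ 00000000000001
----------------
  11111001010110

Answer: 11111001010110 (15958)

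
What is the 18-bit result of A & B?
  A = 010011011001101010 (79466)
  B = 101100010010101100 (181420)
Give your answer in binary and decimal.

Apply & to each column (1 only where both bits are 1):
  010011011001101010
& 101100010010101100
--------------------
  000000010000101000

Answer: 000000010000101000 (1064)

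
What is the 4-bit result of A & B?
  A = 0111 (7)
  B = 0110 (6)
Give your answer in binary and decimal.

Apply & to each column (1 only where both bits are 1):
  0111
& 0110
------
  0110

Answer: 0110 (6)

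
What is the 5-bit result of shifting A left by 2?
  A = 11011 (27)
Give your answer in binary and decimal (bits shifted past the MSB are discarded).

Shift left by 2: drop the top 2 bit(s), append 2 zero(s) on the right.
  11011  ->  discard [11], keep [011], append 00
= 01100

Answer: 01100 (12)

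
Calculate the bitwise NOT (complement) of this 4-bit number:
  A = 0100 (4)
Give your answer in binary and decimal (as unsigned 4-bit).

Flip each bit (0->1, 1->0):
  0100
  1011

Answer: 1011 (11)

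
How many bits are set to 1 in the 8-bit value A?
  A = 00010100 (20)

00010100
1-bits at positions (from bit 0 = LSB): 2, 4
Count = 2

Answer: 2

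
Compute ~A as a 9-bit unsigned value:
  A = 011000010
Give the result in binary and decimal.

Flip each bit (0->1, 1->0):
  011000010
  100111101

Answer: 100111101 (317)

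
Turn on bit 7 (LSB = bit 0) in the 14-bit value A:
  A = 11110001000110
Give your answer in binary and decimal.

Mask = 1 << 7 = 00000010000000
Bit 7 of A is 0, so OR-ing with the mask flips it to 1.
  11110001000110
| 00000010000000
----------------
  11110011000110

Answer: 11110011000110 (15558)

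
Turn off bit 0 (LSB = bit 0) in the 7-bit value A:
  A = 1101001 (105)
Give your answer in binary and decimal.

Mask = ~(1 << 0) = 1111110
Bit 0 of A is 1, so AND-ing with the mask clears it to 0.
  1101001
& 1111110
---------
  1101000

Answer: 1101000 (104)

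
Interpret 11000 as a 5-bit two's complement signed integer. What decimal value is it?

MSB is 1, so the value is negative. Find the magnitude:
1. Invert bits:  00111
2. Add 1:        01000  = 8
3. Apply sign:   -8

Answer: -8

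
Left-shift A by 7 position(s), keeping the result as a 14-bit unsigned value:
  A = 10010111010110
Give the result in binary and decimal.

Shift left by 7: drop the top 7 bit(s), append 7 zero(s) on the right.
  10010111010110  ->  discard [1001011], keep [1010110], append 0000000
= 10101100000000

Answer: 10101100000000 (11008)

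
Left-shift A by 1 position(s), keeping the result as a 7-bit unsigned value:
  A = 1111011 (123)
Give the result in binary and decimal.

Shift left by 1: drop the top 1 bit(s), append 1 zero(s) on the right.
  1111011  ->  discard [1], keep [111011], append 0
= 1110110

Answer: 1110110 (118)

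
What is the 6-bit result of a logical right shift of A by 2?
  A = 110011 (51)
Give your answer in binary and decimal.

Logical shift right by 2: drop the bottom 2 bit(s), prepend 2 zero(s) on the left.
  110011  ->  keep [1100], discard [11], prepend 00
= 001100

Answer: 001100 (12)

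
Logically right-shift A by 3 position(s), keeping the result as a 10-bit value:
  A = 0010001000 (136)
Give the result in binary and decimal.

Logical shift right by 3: drop the bottom 3 bit(s), prepend 3 zero(s) on the left.
  0010001000  ->  keep [0010001], discard [000], prepend 000
= 0000010001

Answer: 0000010001 (17)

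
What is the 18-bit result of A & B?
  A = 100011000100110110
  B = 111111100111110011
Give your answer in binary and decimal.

Apply & to each column (1 only where both bits are 1):
  100011000100110110
& 111111100111110011
--------------------
  100011000100110010

Answer: 100011000100110010 (143666)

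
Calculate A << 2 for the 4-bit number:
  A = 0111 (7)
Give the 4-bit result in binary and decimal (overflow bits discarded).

Shift left by 2: drop the top 2 bit(s), append 2 zero(s) on the right.
  0111  ->  discard [01], keep [11], append 00
= 1100

Answer: 1100 (12)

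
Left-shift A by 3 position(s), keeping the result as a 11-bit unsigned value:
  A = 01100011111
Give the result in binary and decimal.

Shift left by 3: drop the top 3 bit(s), append 3 zero(s) on the right.
  01100011111  ->  discard [011], keep [00011111], append 000
= 00011111000

Answer: 00011111000 (248)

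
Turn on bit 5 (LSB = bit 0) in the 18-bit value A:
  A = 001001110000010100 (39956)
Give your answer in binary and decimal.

Mask = 1 << 5 = 000000000000100000
Bit 5 of A is 0, so OR-ing with the mask flips it to 1.
  001001110000010100
| 000000000000100000
--------------------
  001001110000110100

Answer: 001001110000110100 (39988)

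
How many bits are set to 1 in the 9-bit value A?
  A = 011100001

011100001
1-bits at positions (from bit 0 = LSB): 0, 5, 6, 7
Count = 4

Answer: 4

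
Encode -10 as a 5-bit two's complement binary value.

1. Binary of +10:  01010
2. Invert bits:     10101
3. Add 1:           10110

Answer: 10110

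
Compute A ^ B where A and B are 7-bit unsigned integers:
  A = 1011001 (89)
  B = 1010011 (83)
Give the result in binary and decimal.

Apply ^ to each column (1 where bits differ):
  1011001
^ 1010011
---------
  0001010

Answer: 0001010 (10)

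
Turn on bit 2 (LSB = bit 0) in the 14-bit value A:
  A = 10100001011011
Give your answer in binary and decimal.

Mask = 1 << 2 = 00000000000100
Bit 2 of A is 0, so OR-ing with the mask flips it to 1.
  10100001011011
| 00000000000100
----------------
  10100001011111

Answer: 10100001011111 (10335)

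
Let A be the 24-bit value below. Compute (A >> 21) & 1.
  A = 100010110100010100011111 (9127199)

Bit 21 is the 22nd from the right.
  100010110100010100011111
    ^
That bit is 0.

Answer: 0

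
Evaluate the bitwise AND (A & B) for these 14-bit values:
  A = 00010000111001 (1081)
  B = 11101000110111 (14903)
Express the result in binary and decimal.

Apply & to each column (1 only where both bits are 1):
  00010000111001
& 11101000110111
----------------
  00000000110001

Answer: 00000000110001 (49)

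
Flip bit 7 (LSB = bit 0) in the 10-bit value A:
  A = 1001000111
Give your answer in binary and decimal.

Mask = 1 << 7 = 0010000000
Bit 7 of A is 0; XOR with the mask flips it to 1.
  1001000111
^ 0010000000
------------
  1011000111

Answer: 1011000111 (711)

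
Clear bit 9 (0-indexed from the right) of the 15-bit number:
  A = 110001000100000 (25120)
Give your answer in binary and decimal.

Mask = ~(1 << 9) = 111110111111111
Bit 9 of A is 1, so AND-ing with the mask clears it to 0.
  110001000100000
& 111110111111111
-----------------
  110000000100000

Answer: 110000000100000 (24608)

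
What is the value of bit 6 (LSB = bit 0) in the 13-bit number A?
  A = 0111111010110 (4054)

Bit 6 is the 7th from the right.
  0111111010110
        ^
That bit is 1.

Answer: 1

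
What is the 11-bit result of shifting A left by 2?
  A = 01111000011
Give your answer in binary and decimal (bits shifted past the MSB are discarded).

Shift left by 2: drop the top 2 bit(s), append 2 zero(s) on the right.
  01111000011  ->  discard [01], keep [111000011], append 00
= 11100001100

Answer: 11100001100 (1804)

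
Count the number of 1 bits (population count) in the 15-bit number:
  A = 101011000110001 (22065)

101011000110001
1-bits at positions (from bit 0 = LSB): 0, 4, 5, 9, 10, 12, 14
Count = 7

Answer: 7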